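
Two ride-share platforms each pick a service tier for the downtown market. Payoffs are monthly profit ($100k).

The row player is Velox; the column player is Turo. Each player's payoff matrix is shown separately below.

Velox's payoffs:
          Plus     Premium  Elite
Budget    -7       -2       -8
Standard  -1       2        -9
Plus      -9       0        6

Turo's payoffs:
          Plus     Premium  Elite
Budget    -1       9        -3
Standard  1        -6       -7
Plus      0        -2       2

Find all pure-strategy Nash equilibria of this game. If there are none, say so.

For each player, find the best response to each opponent profile; mutual best responses are the pure NE.
Velox against Plus: payoffs -7, -1, -9 → best response Standard.
Velox against Premium: payoffs -2, 2, 0 → best response Standard.
Velox against Elite: payoffs -8, -9, 6 → best response Plus.
Turo against Budget: payoffs -1, 9, -3 → best response Premium.
Turo against Standard: payoffs 1, -6, -7 → best response Plus.
Turo against Plus: payoffs 0, -2, 2 → best response Elite.
Mutual best responses: (Standard, Plus); (Plus, Elite).

Pure-strategy Nash equilibria: (Standard, Plus), (Plus, Elite)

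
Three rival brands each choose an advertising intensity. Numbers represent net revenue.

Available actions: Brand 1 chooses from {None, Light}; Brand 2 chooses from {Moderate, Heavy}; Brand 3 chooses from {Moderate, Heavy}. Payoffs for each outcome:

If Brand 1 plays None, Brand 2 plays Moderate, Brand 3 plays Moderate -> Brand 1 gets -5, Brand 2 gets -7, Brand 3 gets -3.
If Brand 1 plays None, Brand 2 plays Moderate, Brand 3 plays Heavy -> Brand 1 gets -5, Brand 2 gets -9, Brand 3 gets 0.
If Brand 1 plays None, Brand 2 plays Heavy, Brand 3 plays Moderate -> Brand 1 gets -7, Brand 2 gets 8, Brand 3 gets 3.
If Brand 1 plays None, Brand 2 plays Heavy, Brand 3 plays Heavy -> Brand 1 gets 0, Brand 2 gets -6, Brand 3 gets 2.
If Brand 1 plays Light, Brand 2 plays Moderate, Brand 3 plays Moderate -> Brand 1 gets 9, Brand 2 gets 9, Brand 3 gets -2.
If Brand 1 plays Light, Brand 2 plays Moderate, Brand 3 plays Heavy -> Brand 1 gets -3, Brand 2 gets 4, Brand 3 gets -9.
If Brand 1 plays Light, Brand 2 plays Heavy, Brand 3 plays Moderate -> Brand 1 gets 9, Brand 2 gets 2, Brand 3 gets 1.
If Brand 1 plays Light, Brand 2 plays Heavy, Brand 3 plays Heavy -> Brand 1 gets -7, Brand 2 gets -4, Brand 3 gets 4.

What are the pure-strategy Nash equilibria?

Brand 1 against (Moderate, Moderate): payoffs -5, 9 → best response Light.
Brand 1 against (Moderate, Heavy): payoffs -5, -3 → best response Light.
Brand 1 against (Heavy, Moderate): payoffs -7, 9 → best response Light.
Brand 1 against (Heavy, Heavy): payoffs 0, -7 → best response None.
Brand 2 against (None, Moderate): payoffs -7, 8 → best response Heavy.
Brand 2 against (None, Heavy): payoffs -9, -6 → best response Heavy.
Brand 2 against (Light, Moderate): payoffs 9, 2 → best response Moderate.
Brand 2 against (Light, Heavy): payoffs 4, -4 → best response Moderate.
Brand 3 against (None, Moderate): payoffs -3, 0 → best response Heavy.
Brand 3 against (None, Heavy): payoffs 3, 2 → best response Moderate.
Brand 3 against (Light, Moderate): payoffs -2, -9 → best response Moderate.
Brand 3 against (Light, Heavy): payoffs 1, 4 → best response Heavy.
Mutual best responses: (Light, Moderate, Moderate).

Pure NE: (Light, Moderate, Moderate)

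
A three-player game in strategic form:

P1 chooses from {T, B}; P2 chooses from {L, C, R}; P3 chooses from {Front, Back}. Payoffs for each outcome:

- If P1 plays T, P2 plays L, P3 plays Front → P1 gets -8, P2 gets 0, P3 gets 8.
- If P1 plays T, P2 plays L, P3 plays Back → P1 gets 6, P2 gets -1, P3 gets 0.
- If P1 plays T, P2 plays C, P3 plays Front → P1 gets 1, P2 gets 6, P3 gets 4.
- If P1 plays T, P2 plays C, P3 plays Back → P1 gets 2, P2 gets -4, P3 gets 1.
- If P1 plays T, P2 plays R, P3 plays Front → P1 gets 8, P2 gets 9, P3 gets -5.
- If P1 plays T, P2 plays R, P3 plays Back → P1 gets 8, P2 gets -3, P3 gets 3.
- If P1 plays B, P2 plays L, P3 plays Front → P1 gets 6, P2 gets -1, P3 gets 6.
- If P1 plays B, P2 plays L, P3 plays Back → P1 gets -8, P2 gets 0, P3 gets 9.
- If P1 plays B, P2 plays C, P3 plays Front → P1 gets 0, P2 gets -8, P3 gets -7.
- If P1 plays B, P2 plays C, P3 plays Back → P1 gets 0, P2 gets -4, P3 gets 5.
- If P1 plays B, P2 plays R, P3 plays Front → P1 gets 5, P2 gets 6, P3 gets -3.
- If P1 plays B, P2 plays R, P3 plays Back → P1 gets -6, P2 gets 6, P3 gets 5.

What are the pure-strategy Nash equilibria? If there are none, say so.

There is no pure-strategy Nash equilibrium.

P1 against (L, Front): payoffs -8, 6 → best response B.
P1 against (L, Back): payoffs 6, -8 → best response T.
P1 against (C, Front): payoffs 1, 0 → best response T.
P1 against (C, Back): payoffs 2, 0 → best response T.
P1 against (R, Front): payoffs 8, 5 → best response T.
P1 against (R, Back): payoffs 8, -6 → best response T.
P2 against (T, Front): payoffs 0, 6, 9 → best response R.
P2 against (T, Back): payoffs -1, -4, -3 → best response L.
P2 against (B, Front): payoffs -1, -8, 6 → best response R.
P2 against (B, Back): payoffs 0, -4, 6 → best response R.
P3 against (T, L): payoffs 8, 0 → best response Front.
P3 against (T, C): payoffs 4, 1 → best response Front.
P3 against (T, R): payoffs -5, 3 → best response Back.
P3 against (B, L): payoffs 6, 9 → best response Back.
P3 against (B, C): payoffs -7, 5 → best response Back.
P3 against (B, R): payoffs -3, 5 → best response Back.
No profile is a mutual best response for all players.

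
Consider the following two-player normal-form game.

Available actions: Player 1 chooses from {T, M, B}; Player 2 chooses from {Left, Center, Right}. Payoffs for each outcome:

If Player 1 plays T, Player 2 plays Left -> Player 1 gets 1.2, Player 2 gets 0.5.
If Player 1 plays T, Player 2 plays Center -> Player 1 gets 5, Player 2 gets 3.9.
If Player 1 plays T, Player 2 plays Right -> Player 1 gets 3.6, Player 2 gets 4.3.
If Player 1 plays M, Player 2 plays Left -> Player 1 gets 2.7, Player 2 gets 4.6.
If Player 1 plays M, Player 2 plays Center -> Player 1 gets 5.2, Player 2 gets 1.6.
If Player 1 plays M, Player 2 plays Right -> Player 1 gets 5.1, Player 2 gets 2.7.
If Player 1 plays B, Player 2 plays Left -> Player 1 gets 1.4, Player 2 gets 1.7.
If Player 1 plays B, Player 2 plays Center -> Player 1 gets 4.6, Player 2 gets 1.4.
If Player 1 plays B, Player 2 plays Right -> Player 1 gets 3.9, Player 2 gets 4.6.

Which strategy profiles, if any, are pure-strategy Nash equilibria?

For each player, find the best response to each opponent profile; mutual best responses are the pure NE.
Player 1 against Left: payoffs 1.2, 2.7, 1.4 → best response M.
Player 1 against Center: payoffs 5, 5.2, 4.6 → best response M.
Player 1 against Right: payoffs 3.6, 5.1, 3.9 → best response M.
Player 2 against T: payoffs 0.5, 3.9, 4.3 → best response Right.
Player 2 against M: payoffs 4.6, 1.6, 2.7 → best response Left.
Player 2 against B: payoffs 1.7, 1.4, 4.6 → best response Right.
Mutual best responses: (M, Left).

The unique pure-strategy Nash equilibrium is (M, Left).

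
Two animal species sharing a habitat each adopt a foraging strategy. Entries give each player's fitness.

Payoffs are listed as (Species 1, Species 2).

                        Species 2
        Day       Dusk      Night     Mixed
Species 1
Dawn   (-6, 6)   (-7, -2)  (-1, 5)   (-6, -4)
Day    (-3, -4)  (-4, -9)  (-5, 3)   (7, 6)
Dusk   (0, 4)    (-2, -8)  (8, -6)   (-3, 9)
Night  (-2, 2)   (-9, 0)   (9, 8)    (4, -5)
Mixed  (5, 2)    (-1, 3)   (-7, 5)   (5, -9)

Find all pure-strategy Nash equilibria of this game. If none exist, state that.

(Dawn, Day): Species 1 can switch to Day (-6 → -3). Not NE.
(Dawn, Dusk): Species 1 can switch to Day (-7 → -4). Not NE.
(Dawn, Night): Species 1 can switch to Dusk (-1 → 8). Not NE.
(Dawn, Mixed): Species 1 can switch to Day (-6 → 7). Not NE.
(Day, Day): Species 1 can switch to Dusk (-3 → 0). Not NE.
(Day, Dusk): Species 1 can switch to Dusk (-4 → -2). Not NE.
(Day, Night): Species 1 can switch to Dawn (-5 → -1). Not NE.
(Day, Mixed): Species 1 gets 7, best alternative 5; Species 2 gets 6, best alternative 3. No profitable deviation — NE.
(Dusk, Day): Species 1 can switch to Mixed (0 → 5). Not NE.
(Night, Night): Species 1 gets 9, best alternative 8; Species 2 gets 8, best alternative 2. No profitable deviation — NE.
(The remaining 10 profiles each have a profitable deviation by the same check.)

(Day, Mixed); (Night, Night)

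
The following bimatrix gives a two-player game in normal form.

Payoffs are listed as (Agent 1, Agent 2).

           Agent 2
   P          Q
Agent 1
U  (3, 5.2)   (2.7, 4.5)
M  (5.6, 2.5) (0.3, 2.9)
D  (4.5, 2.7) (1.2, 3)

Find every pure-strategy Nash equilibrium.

(U, P): Agent 1 can switch to M (3 → 5.6). Not NE.
(U, Q): Agent 2 can switch to P (4.5 → 5.2). Not NE.
(M, P): Agent 2 can switch to Q (2.5 → 2.9). Not NE.
(M, Q): Agent 1 can switch to U (0.3 → 2.7). Not NE.
(D, P): Agent 1 can switch to M (4.5 → 5.6). Not NE.
(D, Q): Agent 1 can switch to U (1.2 → 2.7). Not NE.

There is no pure-strategy Nash equilibrium.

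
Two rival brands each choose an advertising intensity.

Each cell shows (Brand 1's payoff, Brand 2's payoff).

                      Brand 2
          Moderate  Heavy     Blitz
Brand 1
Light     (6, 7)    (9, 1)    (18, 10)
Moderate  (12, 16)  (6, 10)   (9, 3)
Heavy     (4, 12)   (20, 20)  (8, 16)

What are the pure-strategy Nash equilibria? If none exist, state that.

For each strategy profile, look for a profitable unilateral deviation.
(Light, Moderate): Brand 1 can switch to Moderate (6 → 12). Not NE.
(Light, Heavy): Brand 1 can switch to Heavy (9 → 20). Not NE.
(Light, Blitz): Brand 1 gets 18, best alternative 9; Brand 2 gets 10, best alternative 7. No profitable deviation — NE.
(Moderate, Moderate): Brand 1 gets 12, best alternative 6; Brand 2 gets 16, best alternative 10. No profitable deviation — NE.
(Moderate, Heavy): Brand 1 can switch to Light (6 → 9). Not NE.
(Moderate, Blitz): Brand 1 can switch to Light (9 → 18). Not NE.
(Heavy, Moderate): Brand 1 can switch to Light (4 → 6). Not NE.
(Heavy, Heavy): Brand 1 gets 20, best alternative 9; Brand 2 gets 20, best alternative 16. No profitable deviation — NE.
(Heavy, Blitz): Brand 1 can switch to Light (8 → 18). Not NE.

Pure-strategy Nash equilibria: (Light, Blitz) and (Moderate, Moderate) and (Heavy, Heavy)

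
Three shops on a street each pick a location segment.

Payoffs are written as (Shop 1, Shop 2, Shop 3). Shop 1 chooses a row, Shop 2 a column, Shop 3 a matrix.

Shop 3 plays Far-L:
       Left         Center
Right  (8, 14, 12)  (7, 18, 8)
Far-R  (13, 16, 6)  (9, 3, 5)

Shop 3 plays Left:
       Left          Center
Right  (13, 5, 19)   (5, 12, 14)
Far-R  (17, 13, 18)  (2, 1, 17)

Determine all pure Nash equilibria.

Pure-strategy Nash equilibria: (Right, Center, Left); (Far-R, Left, Left)

(Right, Left, Far-L): Shop 1 can switch to Far-R (8 → 13). Not NE.
(Right, Left, Left): Shop 1 can switch to Far-R (13 → 17). Not NE.
(Right, Center, Far-L): Shop 1 can switch to Far-R (7 → 9). Not NE.
(Right, Center, Left): Shop 1 gets 5, best alternative 2; Shop 2 gets 12, best alternative 5; Shop 3 gets 14, best alternative 8. No profitable deviation — NE.
(Far-R, Left, Far-L): Shop 3 can switch to Left (6 → 18). Not NE.
(Far-R, Left, Left): Shop 1 gets 17, best alternative 13; Shop 2 gets 13, best alternative 1; Shop 3 gets 18, best alternative 6. No profitable deviation — NE.
(Far-R, Center, Far-L): Shop 2 can switch to Left (3 → 16). Not NE.
(Far-R, Center, Left): Shop 1 can switch to Right (2 → 5). Not NE.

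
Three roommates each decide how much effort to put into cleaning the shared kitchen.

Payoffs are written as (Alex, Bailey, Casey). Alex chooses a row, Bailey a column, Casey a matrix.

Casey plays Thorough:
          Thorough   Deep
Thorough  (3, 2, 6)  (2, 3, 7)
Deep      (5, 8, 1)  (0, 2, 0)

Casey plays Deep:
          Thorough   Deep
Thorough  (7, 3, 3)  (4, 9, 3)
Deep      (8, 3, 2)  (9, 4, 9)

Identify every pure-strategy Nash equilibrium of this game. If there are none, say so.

Pure-strategy Nash equilibria: (Thorough, Deep, Thorough); (Deep, Deep, Deep)

(Thorough, Thorough, Thorough): Alex can switch to Deep (3 → 5). Not NE.
(Thorough, Thorough, Deep): Alex can switch to Deep (7 → 8). Not NE.
(Thorough, Deep, Thorough): Alex gets 2, best alternative 0; Bailey gets 3, best alternative 2; Casey gets 7, best alternative 3. No profitable deviation — NE.
(Thorough, Deep, Deep): Alex can switch to Deep (4 → 9). Not NE.
(Deep, Thorough, Thorough): Casey can switch to Deep (1 → 2). Not NE.
(Deep, Thorough, Deep): Bailey can switch to Deep (3 → 4). Not NE.
(Deep, Deep, Thorough): Alex can switch to Thorough (0 → 2). Not NE.
(Deep, Deep, Deep): Alex gets 9, best alternative 4; Bailey gets 4, best alternative 3; Casey gets 9, best alternative 0. No profitable deviation — NE.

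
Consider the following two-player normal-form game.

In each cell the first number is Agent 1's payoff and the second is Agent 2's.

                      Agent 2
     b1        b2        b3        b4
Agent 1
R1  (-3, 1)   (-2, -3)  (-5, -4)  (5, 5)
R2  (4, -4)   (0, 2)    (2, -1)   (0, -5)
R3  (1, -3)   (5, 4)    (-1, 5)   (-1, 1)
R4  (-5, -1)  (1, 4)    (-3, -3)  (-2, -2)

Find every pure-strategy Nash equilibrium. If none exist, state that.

Agent 1 against b1: payoffs -3, 4, 1, -5 → best response R2.
Agent 1 against b2: payoffs -2, 0, 5, 1 → best response R3.
Agent 1 against b3: payoffs -5, 2, -1, -3 → best response R2.
Agent 1 against b4: payoffs 5, 0, -1, -2 → best response R1.
Agent 2 against R1: payoffs 1, -3, -4, 5 → best response b4.
Agent 2 against R2: payoffs -4, 2, -1, -5 → best response b2.
Agent 2 against R3: payoffs -3, 4, 5, 1 → best response b3.
Agent 2 against R4: payoffs -1, 4, -3, -2 → best response b2.
Mutual best responses: (R1, b4).

(R1, b4)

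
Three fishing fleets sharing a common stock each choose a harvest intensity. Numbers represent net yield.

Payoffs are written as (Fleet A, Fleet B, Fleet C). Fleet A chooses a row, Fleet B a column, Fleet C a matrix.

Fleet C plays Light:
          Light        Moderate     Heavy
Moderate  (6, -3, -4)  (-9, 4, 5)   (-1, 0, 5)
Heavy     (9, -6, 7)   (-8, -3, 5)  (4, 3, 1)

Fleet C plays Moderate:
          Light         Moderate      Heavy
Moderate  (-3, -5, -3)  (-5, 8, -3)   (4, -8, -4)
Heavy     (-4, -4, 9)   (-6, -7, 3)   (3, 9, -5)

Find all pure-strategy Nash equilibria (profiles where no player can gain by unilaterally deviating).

The unique pure-strategy Nash equilibrium is (Heavy, Heavy, Light).

Fleet A against (Light, Light): payoffs 6, 9 → best response Heavy.
Fleet A against (Light, Moderate): payoffs -3, -4 → best response Moderate.
Fleet A against (Moderate, Light): payoffs -9, -8 → best response Heavy.
Fleet A against (Moderate, Moderate): payoffs -5, -6 → best response Moderate.
Fleet A against (Heavy, Light): payoffs -1, 4 → best response Heavy.
Fleet A against (Heavy, Moderate): payoffs 4, 3 → best response Moderate.
Fleet B against (Moderate, Light): payoffs -3, 4, 0 → best response Moderate.
Fleet B against (Moderate, Moderate): payoffs -5, 8, -8 → best response Moderate.
Fleet B against (Heavy, Light): payoffs -6, -3, 3 → best response Heavy.
Fleet B against (Heavy, Moderate): payoffs -4, -7, 9 → best response Heavy.
Fleet C against (Moderate, Light): payoffs -4, -3 → best response Moderate.
Fleet C against (Moderate, Moderate): payoffs 5, -3 → best response Light.
Fleet C against (Moderate, Heavy): payoffs 5, -4 → best response Light.
Fleet C against (Heavy, Light): payoffs 7, 9 → best response Moderate.
Fleet C against (Heavy, Moderate): payoffs 5, 3 → best response Light.
Fleet C against (Heavy, Heavy): payoffs 1, -5 → best response Light.
Mutual best responses: (Heavy, Heavy, Light).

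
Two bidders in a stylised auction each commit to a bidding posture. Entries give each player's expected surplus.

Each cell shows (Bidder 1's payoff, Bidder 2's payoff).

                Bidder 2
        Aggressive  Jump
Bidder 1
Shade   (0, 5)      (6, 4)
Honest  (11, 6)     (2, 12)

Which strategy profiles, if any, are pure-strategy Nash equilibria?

This game has no pure Nash equilibrium.

For each strategy profile, look for a profitable unilateral deviation.
(Shade, Aggressive): Bidder 1 can switch to Honest (0 → 11). Not NE.
(Shade, Jump): Bidder 2 can switch to Aggressive (4 → 5). Not NE.
(Honest, Aggressive): Bidder 2 can switch to Jump (6 → 12). Not NE.
(Honest, Jump): Bidder 1 can switch to Shade (2 → 6). Not NE.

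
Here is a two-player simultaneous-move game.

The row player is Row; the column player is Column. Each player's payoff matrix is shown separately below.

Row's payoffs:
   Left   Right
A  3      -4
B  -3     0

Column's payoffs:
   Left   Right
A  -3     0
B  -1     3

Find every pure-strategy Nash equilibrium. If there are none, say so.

For each strategy profile, look for a profitable unilateral deviation.
(A, Left): Column can switch to Right (-3 → 0). Not NE.
(A, Right): Row can switch to B (-4 → 0). Not NE.
(B, Left): Row can switch to A (-3 → 3). Not NE.
(B, Right): Row gets 0, best alternative -4; Column gets 3, best alternative -1. No profitable deviation — NE.

(B, Right)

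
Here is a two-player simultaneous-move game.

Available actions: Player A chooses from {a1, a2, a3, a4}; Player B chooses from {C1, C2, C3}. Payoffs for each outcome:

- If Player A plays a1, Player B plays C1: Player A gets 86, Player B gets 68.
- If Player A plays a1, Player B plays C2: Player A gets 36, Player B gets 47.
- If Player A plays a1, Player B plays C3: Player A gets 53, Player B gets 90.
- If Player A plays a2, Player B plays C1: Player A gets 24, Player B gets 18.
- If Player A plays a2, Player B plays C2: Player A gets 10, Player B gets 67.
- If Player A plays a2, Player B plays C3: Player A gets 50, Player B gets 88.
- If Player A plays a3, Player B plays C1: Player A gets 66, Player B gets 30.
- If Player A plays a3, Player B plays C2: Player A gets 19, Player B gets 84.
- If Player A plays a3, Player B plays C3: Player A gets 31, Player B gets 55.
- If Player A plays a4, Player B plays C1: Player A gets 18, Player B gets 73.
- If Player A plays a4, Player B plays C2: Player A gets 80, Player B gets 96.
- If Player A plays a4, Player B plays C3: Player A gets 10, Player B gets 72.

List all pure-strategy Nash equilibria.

Player A against C1: payoffs 86, 24, 66, 18 → best response a1.
Player A against C2: payoffs 36, 10, 19, 80 → best response a4.
Player A against C3: payoffs 53, 50, 31, 10 → best response a1.
Player B against a1: payoffs 68, 47, 90 → best response C3.
Player B against a2: payoffs 18, 67, 88 → best response C3.
Player B against a3: payoffs 30, 84, 55 → best response C2.
Player B against a4: payoffs 73, 96, 72 → best response C2.
Mutual best responses: (a1, C3); (a4, C2).

Pure-strategy Nash equilibria: (a1, C3), (a4, C2)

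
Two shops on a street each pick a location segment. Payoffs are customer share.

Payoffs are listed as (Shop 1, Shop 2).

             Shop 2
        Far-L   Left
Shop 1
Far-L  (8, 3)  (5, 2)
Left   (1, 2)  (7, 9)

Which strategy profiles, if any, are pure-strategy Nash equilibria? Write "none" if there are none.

For each player, find the best response to each opponent profile; mutual best responses are the pure NE.
Shop 1 against Far-L: payoffs 8, 1 → best response Far-L.
Shop 1 against Left: payoffs 5, 7 → best response Left.
Shop 2 against Far-L: payoffs 3, 2 → best response Far-L.
Shop 2 against Left: payoffs 2, 9 → best response Left.
Mutual best responses: (Far-L, Far-L); (Left, Left).

The pure Nash equilibria are (Far-L, Far-L), (Left, Left).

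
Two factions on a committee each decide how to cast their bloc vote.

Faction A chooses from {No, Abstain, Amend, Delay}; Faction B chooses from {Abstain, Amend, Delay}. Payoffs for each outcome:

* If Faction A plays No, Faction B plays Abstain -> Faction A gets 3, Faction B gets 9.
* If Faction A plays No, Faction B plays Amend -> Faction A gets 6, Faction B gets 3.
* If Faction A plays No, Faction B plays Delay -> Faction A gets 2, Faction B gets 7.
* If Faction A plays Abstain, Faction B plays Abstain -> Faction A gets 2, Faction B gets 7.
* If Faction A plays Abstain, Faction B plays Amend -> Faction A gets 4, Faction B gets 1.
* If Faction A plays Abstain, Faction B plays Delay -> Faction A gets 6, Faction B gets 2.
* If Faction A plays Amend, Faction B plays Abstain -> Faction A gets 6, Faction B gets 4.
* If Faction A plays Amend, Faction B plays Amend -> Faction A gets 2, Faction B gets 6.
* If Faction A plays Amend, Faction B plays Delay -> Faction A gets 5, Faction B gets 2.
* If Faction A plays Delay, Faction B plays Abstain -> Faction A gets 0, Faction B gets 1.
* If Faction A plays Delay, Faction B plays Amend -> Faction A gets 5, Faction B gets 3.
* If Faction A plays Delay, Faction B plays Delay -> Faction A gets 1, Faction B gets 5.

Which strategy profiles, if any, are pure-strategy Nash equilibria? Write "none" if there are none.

(No, Abstain): Faction A can switch to Amend (3 → 6). Not NE.
(No, Amend): Faction B can switch to Abstain (3 → 9). Not NE.
(No, Delay): Faction A can switch to Abstain (2 → 6). Not NE.
(Abstain, Abstain): Faction A can switch to No (2 → 3). Not NE.
(Abstain, Amend): Faction A can switch to No (4 → 6). Not NE.
(Abstain, Delay): Faction B can switch to Abstain (2 → 7). Not NE.
(Amend, Abstain): Faction B can switch to Amend (4 → 6). Not NE.
(Amend, Amend): Faction A can switch to No (2 → 6). Not NE.
(Amend, Delay): Faction A can switch to Abstain (5 → 6). Not NE.
(Delay, Abstain): Faction A can switch to No (0 → 3). Not NE.
(The remaining 2 profiles each have a profitable deviation by the same check.)

There is no pure-strategy Nash equilibrium.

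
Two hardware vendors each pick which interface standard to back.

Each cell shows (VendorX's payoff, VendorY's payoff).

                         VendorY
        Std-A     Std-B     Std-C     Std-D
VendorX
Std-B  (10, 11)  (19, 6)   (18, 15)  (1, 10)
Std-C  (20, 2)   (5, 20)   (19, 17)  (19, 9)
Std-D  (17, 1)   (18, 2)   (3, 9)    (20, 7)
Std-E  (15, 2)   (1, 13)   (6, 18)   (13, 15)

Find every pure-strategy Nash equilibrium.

There is no pure-strategy Nash equilibrium.

VendorX against Std-A: payoffs 10, 20, 17, 15 → best response Std-C.
VendorX against Std-B: payoffs 19, 5, 18, 1 → best response Std-B.
VendorX against Std-C: payoffs 18, 19, 3, 6 → best response Std-C.
VendorX against Std-D: payoffs 1, 19, 20, 13 → best response Std-D.
VendorY against Std-B: payoffs 11, 6, 15, 10 → best response Std-C.
VendorY against Std-C: payoffs 2, 20, 17, 9 → best response Std-B.
VendorY against Std-D: payoffs 1, 2, 9, 7 → best response Std-C.
VendorY against Std-E: payoffs 2, 13, 18, 15 → best response Std-C.
No profile is a mutual best response for all players.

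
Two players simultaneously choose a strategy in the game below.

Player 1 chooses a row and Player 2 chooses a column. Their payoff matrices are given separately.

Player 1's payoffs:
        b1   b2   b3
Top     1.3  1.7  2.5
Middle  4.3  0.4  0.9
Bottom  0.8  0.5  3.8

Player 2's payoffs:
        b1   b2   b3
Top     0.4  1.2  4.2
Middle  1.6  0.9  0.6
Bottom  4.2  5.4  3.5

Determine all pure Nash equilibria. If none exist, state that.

The unique pure-strategy Nash equilibrium is (Middle, b1).

For each strategy profile, look for a profitable unilateral deviation.
(Top, b1): Player 1 can switch to Middle (1.3 → 4.3). Not NE.
(Top, b2): Player 2 can switch to b3 (1.2 → 4.2). Not NE.
(Top, b3): Player 1 can switch to Bottom (2.5 → 3.8). Not NE.
(Middle, b1): Player 1 gets 4.3, best alternative 1.3; Player 2 gets 1.6, best alternative 0.9. No profitable deviation — NE.
(Middle, b2): Player 1 can switch to Top (0.4 → 1.7). Not NE.
(Middle, b3): Player 1 can switch to Top (0.9 → 2.5). Not NE.
(Bottom, b1): Player 1 can switch to Top (0.8 → 1.3). Not NE.
(Bottom, b2): Player 1 can switch to Top (0.5 → 1.7). Not NE.
(Bottom, b3): Player 2 can switch to b1 (3.5 → 4.2). Not NE.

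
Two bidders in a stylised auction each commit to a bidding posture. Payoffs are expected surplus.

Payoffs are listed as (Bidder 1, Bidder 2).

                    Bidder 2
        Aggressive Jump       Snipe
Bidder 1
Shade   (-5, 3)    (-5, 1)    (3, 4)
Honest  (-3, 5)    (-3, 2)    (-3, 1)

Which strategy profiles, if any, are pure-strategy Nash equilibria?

Mark each player's best response to every combination of opponents' strategies; a profile where every player is best-responding is a pure Nash equilibrium.
Bidder 1 against Aggressive: payoffs -5, -3 → best response Honest.
Bidder 1 against Jump: payoffs -5, -3 → best response Honest.
Bidder 1 against Snipe: payoffs 3, -3 → best response Shade.
Bidder 2 against Shade: payoffs 3, 1, 4 → best response Snipe.
Bidder 2 against Honest: payoffs 5, 2, 1 → best response Aggressive.
Mutual best responses: (Shade, Snipe); (Honest, Aggressive).

The pure Nash equilibria are (Shade, Snipe); (Honest, Aggressive).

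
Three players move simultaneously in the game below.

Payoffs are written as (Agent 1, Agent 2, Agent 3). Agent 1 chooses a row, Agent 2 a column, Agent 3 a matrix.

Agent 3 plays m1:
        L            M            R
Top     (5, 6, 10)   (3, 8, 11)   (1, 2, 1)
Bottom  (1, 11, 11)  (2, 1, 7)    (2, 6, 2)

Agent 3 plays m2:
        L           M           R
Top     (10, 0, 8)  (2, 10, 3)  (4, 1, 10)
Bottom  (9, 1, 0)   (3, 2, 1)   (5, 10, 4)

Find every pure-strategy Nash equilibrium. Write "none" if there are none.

For each player, find the best response to each opponent profile; mutual best responses are the pure NE.
Agent 1 against (L, m1): payoffs 5, 1 → best response Top.
Agent 1 against (L, m2): payoffs 10, 9 → best response Top.
Agent 1 against (M, m1): payoffs 3, 2 → best response Top.
Agent 1 against (M, m2): payoffs 2, 3 → best response Bottom.
Agent 1 against (R, m1): payoffs 1, 2 → best response Bottom.
Agent 1 against (R, m2): payoffs 4, 5 → best response Bottom.
Agent 2 against (Top, m1): payoffs 6, 8, 2 → best response M.
Agent 2 against (Top, m2): payoffs 0, 10, 1 → best response M.
Agent 2 against (Bottom, m1): payoffs 11, 1, 6 → best response L.
Agent 2 against (Bottom, m2): payoffs 1, 2, 10 → best response R.
Agent 3 against (Top, L): payoffs 10, 8 → best response m1.
Agent 3 against (Top, M): payoffs 11, 3 → best response m1.
Agent 3 against (Top, R): payoffs 1, 10 → best response m2.
Agent 3 against (Bottom, L): payoffs 11, 0 → best response m1.
Agent 3 against (Bottom, M): payoffs 7, 1 → best response m1.
Agent 3 against (Bottom, R): payoffs 2, 4 → best response m2.
Mutual best responses: (Top, M, m1); (Bottom, R, m2).

(Top, M, m1) and (Bottom, R, m2)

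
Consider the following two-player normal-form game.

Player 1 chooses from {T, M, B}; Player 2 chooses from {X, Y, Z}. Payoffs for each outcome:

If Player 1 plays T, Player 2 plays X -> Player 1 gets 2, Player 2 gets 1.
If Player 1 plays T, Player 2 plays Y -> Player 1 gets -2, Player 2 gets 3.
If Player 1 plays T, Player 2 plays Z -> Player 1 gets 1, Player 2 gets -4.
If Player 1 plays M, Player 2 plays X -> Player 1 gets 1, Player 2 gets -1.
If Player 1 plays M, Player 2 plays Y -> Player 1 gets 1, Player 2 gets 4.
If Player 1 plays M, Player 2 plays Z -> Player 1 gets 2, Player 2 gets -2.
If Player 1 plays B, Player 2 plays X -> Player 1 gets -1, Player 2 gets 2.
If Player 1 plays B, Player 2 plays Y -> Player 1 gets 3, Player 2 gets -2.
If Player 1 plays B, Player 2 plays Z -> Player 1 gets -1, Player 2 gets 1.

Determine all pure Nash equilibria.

No pure-strategy Nash equilibrium.

Check each profile: it is a Nash equilibrium iff no player can strictly gain by switching unilaterally.
(T, X): Player 2 can switch to Y (1 → 3). Not NE.
(T, Y): Player 1 can switch to M (-2 → 1). Not NE.
(T, Z): Player 1 can switch to M (1 → 2). Not NE.
(M, X): Player 1 can switch to T (1 → 2). Not NE.
(M, Y): Player 1 can switch to B (1 → 3). Not NE.
(M, Z): Player 2 can switch to X (-2 → -1). Not NE.
(B, X): Player 1 can switch to T (-1 → 2). Not NE.
(B, Y): Player 2 can switch to X (-2 → 2). Not NE.
(B, Z): Player 1 can switch to T (-1 → 1). Not NE.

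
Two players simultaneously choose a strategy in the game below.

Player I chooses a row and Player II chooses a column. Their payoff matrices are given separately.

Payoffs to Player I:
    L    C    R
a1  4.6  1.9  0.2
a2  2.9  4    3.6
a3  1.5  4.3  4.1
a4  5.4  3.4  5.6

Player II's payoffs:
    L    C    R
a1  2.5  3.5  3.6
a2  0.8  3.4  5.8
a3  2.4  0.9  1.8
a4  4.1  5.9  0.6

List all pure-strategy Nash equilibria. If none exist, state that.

This game has no pure Nash equilibrium.

For each strategy profile, look for a profitable unilateral deviation.
(a1, L): Player I can switch to a4 (4.6 → 5.4). Not NE.
(a1, C): Player I can switch to a2 (1.9 → 4). Not NE.
(a1, R): Player I can switch to a2 (0.2 → 3.6). Not NE.
(a2, L): Player I can switch to a1 (2.9 → 4.6). Not NE.
(a2, C): Player I can switch to a3 (4 → 4.3). Not NE.
(a2, R): Player I can switch to a3 (3.6 → 4.1). Not NE.
(a3, L): Player I can switch to a1 (1.5 → 4.6). Not NE.
(a3, C): Player II can switch to L (0.9 → 2.4). Not NE.
(a3, R): Player I can switch to a4 (4.1 → 5.6). Not NE.
(a4, L): Player II can switch to C (4.1 → 5.9). Not NE.
(a4, C): Player I can switch to a2 (3.4 → 4). Not NE.
(a4, R): Player II can switch to L (0.6 → 4.1). Not NE.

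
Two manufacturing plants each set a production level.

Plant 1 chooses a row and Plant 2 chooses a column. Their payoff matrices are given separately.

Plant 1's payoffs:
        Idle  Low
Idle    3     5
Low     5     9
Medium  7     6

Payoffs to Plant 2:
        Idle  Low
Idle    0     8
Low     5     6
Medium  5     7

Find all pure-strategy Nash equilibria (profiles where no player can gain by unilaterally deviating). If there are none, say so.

For each player, find the best response to each opponent profile; mutual best responses are the pure NE.
Plant 1 against Idle: payoffs 3, 5, 7 → best response Medium.
Plant 1 against Low: payoffs 5, 9, 6 → best response Low.
Plant 2 against Idle: payoffs 0, 8 → best response Low.
Plant 2 against Low: payoffs 5, 6 → best response Low.
Plant 2 against Medium: payoffs 5, 7 → best response Low.
Mutual best responses: (Low, Low).

(Low, Low)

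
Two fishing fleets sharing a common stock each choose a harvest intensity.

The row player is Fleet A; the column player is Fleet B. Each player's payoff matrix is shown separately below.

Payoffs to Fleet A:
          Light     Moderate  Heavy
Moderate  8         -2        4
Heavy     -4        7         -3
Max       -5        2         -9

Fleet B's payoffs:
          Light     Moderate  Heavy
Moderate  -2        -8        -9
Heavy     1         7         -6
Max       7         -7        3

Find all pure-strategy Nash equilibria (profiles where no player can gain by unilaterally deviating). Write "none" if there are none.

Fleet A against Light: payoffs 8, -4, -5 → best response Moderate.
Fleet A against Moderate: payoffs -2, 7, 2 → best response Heavy.
Fleet A against Heavy: payoffs 4, -3, -9 → best response Moderate.
Fleet B against Moderate: payoffs -2, -8, -9 → best response Light.
Fleet B against Heavy: payoffs 1, 7, -6 → best response Moderate.
Fleet B against Max: payoffs 7, -7, 3 → best response Light.
Mutual best responses: (Moderate, Light); (Heavy, Moderate).

The pure Nash equilibria are (Moderate, Light) and (Heavy, Moderate).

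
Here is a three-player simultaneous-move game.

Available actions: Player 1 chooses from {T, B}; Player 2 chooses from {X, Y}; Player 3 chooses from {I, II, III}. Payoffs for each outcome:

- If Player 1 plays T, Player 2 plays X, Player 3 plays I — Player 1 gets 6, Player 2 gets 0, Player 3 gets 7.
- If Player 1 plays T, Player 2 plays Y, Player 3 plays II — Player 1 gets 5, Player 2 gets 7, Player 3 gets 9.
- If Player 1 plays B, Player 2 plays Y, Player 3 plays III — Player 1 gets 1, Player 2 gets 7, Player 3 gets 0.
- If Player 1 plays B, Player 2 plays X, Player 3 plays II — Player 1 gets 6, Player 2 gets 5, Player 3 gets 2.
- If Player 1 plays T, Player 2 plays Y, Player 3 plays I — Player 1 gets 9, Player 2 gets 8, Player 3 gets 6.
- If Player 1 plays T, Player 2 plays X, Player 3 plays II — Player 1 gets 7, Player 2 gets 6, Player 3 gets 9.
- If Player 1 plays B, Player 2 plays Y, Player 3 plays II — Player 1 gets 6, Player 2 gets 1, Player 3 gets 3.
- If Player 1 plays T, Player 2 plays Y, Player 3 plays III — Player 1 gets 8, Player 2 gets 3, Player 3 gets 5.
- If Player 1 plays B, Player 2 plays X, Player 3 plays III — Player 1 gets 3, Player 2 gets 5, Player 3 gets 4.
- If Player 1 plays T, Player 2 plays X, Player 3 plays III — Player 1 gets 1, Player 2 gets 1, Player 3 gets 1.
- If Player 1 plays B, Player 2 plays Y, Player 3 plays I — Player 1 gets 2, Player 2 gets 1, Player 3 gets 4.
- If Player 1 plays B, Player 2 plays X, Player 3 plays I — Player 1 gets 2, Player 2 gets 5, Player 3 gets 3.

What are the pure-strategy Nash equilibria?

none

Mark each player's best response to every combination of opponents' strategies; a profile where every player is best-responding is a pure Nash equilibrium.
Player 1 against (X, I): payoffs 6, 2 → best response T.
Player 1 against (X, II): payoffs 7, 6 → best response T.
Player 1 against (X, III): payoffs 1, 3 → best response B.
Player 1 against (Y, I): payoffs 9, 2 → best response T.
Player 1 against (Y, II): payoffs 5, 6 → best response B.
Player 1 against (Y, III): payoffs 8, 1 → best response T.
Player 2 against (T, I): payoffs 0, 8 → best response Y.
Player 2 against (T, II): payoffs 6, 7 → best response Y.
Player 2 against (T, III): payoffs 1, 3 → best response Y.
Player 2 against (B, I): payoffs 5, 1 → best response X.
Player 2 against (B, II): payoffs 5, 1 → best response X.
Player 2 against (B, III): payoffs 5, 7 → best response Y.
Player 3 against (T, X): payoffs 7, 9, 1 → best response II.
Player 3 against (T, Y): payoffs 6, 9, 5 → best response II.
Player 3 against (B, X): payoffs 3, 2, 4 → best response III.
Player 3 against (B, Y): payoffs 4, 3, 0 → best response I.
No profile is a mutual best response for all players.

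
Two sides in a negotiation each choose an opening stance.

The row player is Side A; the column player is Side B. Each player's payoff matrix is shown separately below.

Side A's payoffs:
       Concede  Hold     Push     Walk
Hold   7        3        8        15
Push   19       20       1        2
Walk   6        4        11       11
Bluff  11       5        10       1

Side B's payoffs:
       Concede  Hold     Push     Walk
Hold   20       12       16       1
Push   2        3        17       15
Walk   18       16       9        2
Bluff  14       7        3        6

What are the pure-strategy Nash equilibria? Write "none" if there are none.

No pure-strategy Nash equilibrium.

Side A against Concede: payoffs 7, 19, 6, 11 → best response Push.
Side A against Hold: payoffs 3, 20, 4, 5 → best response Push.
Side A against Push: payoffs 8, 1, 11, 10 → best response Walk.
Side A against Walk: payoffs 15, 2, 11, 1 → best response Hold.
Side B against Hold: payoffs 20, 12, 16, 1 → best response Concede.
Side B against Push: payoffs 2, 3, 17, 15 → best response Push.
Side B against Walk: payoffs 18, 16, 9, 2 → best response Concede.
Side B against Bluff: payoffs 14, 7, 3, 6 → best response Concede.
No profile is a mutual best response for all players.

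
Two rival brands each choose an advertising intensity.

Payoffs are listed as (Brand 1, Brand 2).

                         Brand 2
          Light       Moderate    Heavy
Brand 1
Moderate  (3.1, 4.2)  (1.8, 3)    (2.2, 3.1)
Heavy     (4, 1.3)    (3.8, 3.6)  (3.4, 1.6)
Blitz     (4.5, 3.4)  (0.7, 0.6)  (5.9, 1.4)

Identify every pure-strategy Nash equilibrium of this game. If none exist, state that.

The pure Nash equilibria are (Heavy, Moderate) and (Blitz, Light).

Check each profile: it is a Nash equilibrium iff no player can strictly gain by switching unilaterally.
(Moderate, Light): Brand 1 can switch to Heavy (3.1 → 4). Not NE.
(Moderate, Moderate): Brand 1 can switch to Heavy (1.8 → 3.8). Not NE.
(Moderate, Heavy): Brand 1 can switch to Heavy (2.2 → 3.4). Not NE.
(Heavy, Light): Brand 1 can switch to Blitz (4 → 4.5). Not NE.
(Heavy, Moderate): Brand 1 gets 3.8, best alternative 1.8; Brand 2 gets 3.6, best alternative 1.6. No profitable deviation — NE.
(Heavy, Heavy): Brand 1 can switch to Blitz (3.4 → 5.9). Not NE.
(Blitz, Light): Brand 1 gets 4.5, best alternative 4; Brand 2 gets 3.4, best alternative 1.4. No profitable deviation — NE.
(Blitz, Moderate): Brand 1 can switch to Moderate (0.7 → 1.8). Not NE.
(The remaining 1 profile has a profitable deviation by the same check.)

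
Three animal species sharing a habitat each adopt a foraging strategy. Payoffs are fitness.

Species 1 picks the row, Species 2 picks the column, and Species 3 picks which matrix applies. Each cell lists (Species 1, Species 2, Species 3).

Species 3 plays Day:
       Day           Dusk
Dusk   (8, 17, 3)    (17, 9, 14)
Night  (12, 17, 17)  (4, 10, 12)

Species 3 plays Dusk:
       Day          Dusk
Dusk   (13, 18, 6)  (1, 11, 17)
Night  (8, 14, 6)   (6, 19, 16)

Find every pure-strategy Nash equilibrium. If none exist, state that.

Check each profile: it is a Nash equilibrium iff no player can strictly gain by switching unilaterally.
(Dusk, Day, Day): Species 1 can switch to Night (8 → 12). Not NE.
(Dusk, Day, Dusk): Species 1 gets 13, best alternative 8; Species 2 gets 18, best alternative 11; Species 3 gets 6, best alternative 3. No profitable deviation — NE.
(Dusk, Dusk, Day): Species 2 can switch to Day (9 → 17). Not NE.
(Dusk, Dusk, Dusk): Species 1 can switch to Night (1 → 6). Not NE.
(Night, Day, Day): Species 1 gets 12, best alternative 8; Species 2 gets 17, best alternative 10; Species 3 gets 17, best alternative 6. No profitable deviation — NE.
(Night, Day, Dusk): Species 1 can switch to Dusk (8 → 13). Not NE.
(Night, Dusk, Day): Species 1 can switch to Dusk (4 → 17). Not NE.
(Night, Dusk, Dusk): Species 1 gets 6, best alternative 1; Species 2 gets 19, best alternative 14; Species 3 gets 16, best alternative 12. No profitable deviation — NE.

Pure-strategy Nash equilibria: (Dusk, Day, Dusk) and (Night, Day, Day) and (Night, Dusk, Dusk)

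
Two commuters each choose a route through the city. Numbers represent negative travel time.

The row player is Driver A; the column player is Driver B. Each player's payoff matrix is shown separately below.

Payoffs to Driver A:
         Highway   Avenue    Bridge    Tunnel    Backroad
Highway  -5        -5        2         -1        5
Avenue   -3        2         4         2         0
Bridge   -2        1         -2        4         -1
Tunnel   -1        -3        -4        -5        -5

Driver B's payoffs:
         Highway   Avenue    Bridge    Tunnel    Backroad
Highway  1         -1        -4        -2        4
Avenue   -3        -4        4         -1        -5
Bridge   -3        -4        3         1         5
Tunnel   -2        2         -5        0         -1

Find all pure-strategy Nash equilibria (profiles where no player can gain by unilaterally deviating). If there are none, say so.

Pure-strategy Nash equilibria: (Highway, Backroad) and (Avenue, Bridge)

(Highway, Highway): Driver A can switch to Avenue (-5 → -3). Not NE.
(Highway, Avenue): Driver A can switch to Avenue (-5 → 2). Not NE.
(Highway, Bridge): Driver A can switch to Avenue (2 → 4). Not NE.
(Highway, Tunnel): Driver A can switch to Avenue (-1 → 2). Not NE.
(Highway, Backroad): Driver A gets 5, best alternative 0; Driver B gets 4, best alternative 1. No profitable deviation — NE.
(Avenue, Highway): Driver A can switch to Bridge (-3 → -2). Not NE.
(Avenue, Avenue): Driver B can switch to Highway (-4 → -3). Not NE.
(Avenue, Bridge): Driver A gets 4, best alternative 2; Driver B gets 4, best alternative -1. No profitable deviation — NE.
(Avenue, Tunnel): Driver A can switch to Bridge (2 → 4). Not NE.
(Avenue, Backroad): Driver A can switch to Highway (0 → 5). Not NE.
(The remaining 10 profiles each have a profitable deviation by the same check.)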